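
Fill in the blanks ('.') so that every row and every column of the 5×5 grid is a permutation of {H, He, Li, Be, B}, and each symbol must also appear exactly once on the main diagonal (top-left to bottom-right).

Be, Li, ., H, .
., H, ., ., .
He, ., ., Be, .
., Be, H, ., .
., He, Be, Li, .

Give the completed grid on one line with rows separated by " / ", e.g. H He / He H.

Be Li B H He / Li H He B Be / He B Li Be H / B Be H He Li / H He Be Li B

(r3,c2) = B
(r3,c3) = Li
(r3,c5) = H
(r5,c5) = B
(r1,c5) = He
(r4,c4) = He
(r4,c5) = Li
(r5,c1) = H
(r1,c3) = B
(r2,c3) = He
(r2,c4) = B
(r2,c5) = Be
(r4,c1) = B
(r2,c1) = Li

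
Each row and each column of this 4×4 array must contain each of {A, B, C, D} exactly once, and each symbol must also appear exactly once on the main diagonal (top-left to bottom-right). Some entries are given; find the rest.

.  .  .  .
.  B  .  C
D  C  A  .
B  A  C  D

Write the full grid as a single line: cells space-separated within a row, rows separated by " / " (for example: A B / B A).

C D B A / A B D C / D C A B / B A C D

(r1,c1): row 1 is empty so far; column 1 has {B,D}; the diagonal has {A,B,D}, so it must be C.
(r1,c2): row 1 has {C}; column 2 has {A,B,C}, so it must be D.
(r1,c3): row 1 has {C,D}; column 3 has {A,C}, so it must be B.
(r1,c4): row 1 has {B,C,D}; column 4 has {C,D}, so it must be A.
(r2,c1): row 2 has {B,C}; column 1 has {B,C,D}, so it must be A.
(r2,c3): row 2 has {A,B,C}; column 3 has {A,B,C}, so it must be D.
(r3,c4): row 3 has {A,C,D}; column 4 has {A,C,D}, so it must be B.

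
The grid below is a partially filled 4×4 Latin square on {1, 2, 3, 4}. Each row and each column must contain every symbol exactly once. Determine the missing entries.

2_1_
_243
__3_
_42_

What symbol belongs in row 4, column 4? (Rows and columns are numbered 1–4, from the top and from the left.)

(r1,c2) = 3
(r1,c4) = 4
(r2,c1) = 1
(r3,c1) = 4
(r3,c2) = 1
(r3,c4) = 2
(r4,c1) = 3
(r4,c4) = 1

1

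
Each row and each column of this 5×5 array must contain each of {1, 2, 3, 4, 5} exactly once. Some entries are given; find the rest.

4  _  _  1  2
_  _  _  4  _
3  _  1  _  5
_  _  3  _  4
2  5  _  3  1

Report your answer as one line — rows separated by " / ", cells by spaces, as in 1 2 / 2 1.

4 3 5 1 2 / 5 1 2 4 3 / 3 4 1 2 5 / 1 2 3 5 4 / 2 5 4 3 1

(r1,c2) = 3
(r1,c3) = 5
(r2,c3) = 2
(r2,c5) = 3
(r3,c4) = 2
(r4,c4) = 5
(r5,c3) = 4
(r2,c2) = 1
(r3,c2) = 4
(r4,c1) = 1
(r4,c2) = 2
(r2,c1) = 5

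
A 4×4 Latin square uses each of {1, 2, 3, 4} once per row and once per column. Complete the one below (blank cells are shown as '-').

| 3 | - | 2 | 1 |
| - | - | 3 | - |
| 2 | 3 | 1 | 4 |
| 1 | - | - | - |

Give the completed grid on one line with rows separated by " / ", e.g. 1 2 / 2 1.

(r1,c2): row 1 has {1,2,3}; column 2 has {3}, so it must be 4.
(r2,c1): row 2 has {3}; column 1 has {1,2,3}, so it must be 4.
(r2,c4): row 2 has {3,4}; column 4 has {1,4}, so it must be 2.
(r4,c2): row 4 has {1}; column 2 has {3,4}, so it must be 2.
(r4,c3): row 4 has {1,2}; column 3 has {1,2,3}, so it must be 4.
(r4,c4): row 4 has {1,2,4}; column 4 has {1,2,4}, so it must be 3.
(r2,c2): row 2 has {2,3,4}; column 2 has {2,3,4}, so it must be 1.

3 4 2 1 / 4 1 3 2 / 2 3 1 4 / 1 2 4 3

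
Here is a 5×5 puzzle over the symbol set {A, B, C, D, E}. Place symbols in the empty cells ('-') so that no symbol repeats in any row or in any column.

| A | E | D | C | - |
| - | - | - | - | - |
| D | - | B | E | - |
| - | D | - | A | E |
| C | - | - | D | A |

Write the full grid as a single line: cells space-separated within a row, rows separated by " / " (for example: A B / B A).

At row 1, column 5: row 1 has {A,C,D,E}; column 5 has {A,E}; that leaves B.
At row 2, column 4: row 2 is empty so far; column 4 has {A,C,D,E}; that leaves B.
At row 3, column 5: row 3 has {B,D,E}; column 5 has {A,B,E}; that leaves C.
At row 4, column 1: row 4 has {A,D,E}; column 1 has {A,C,D}; that leaves B.
At row 4, column 3: row 4 has {A,B,D,E}; column 3 has {B,D}; that leaves C.
At row 5, column 2: row 5 has {A,C,D}; column 2 has {D,E}; that leaves B.
At row 5, column 3: row 5 has {A,B,C,D}; column 3 has {B,C,D}; that leaves E.
At row 2, column 1: row 2 has {B}; column 1 has {A,B,C,D}; that leaves E.
At row 2, column 3: row 2 has {B,E}; column 3 has {B,C,D,E}; that leaves A.
At row 2, column 5: row 2 has {A,B,E}; column 5 has {A,B,C,E}; that leaves D.
At row 3, column 2: row 3 has {B,C,D,E}; column 2 has {B,D,E}; that leaves A.
At row 2, column 2: row 2 has {A,B,D,E}; column 2 has {A,B,D,E}; that leaves C.

A E D C B / E C A B D / D A B E C / B D C A E / C B E D A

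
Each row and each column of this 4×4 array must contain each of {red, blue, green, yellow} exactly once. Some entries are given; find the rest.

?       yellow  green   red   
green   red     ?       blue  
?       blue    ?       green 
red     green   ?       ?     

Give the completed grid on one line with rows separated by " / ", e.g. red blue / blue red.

blue yellow green red / green red yellow blue / yellow blue red green / red green blue yellow

Cell (r1,c1): row 1 has {red,green,yellow}; column 1 has {red,green} → blue.
Cell (r2,c3): row 2 has {red,blue,green}; column 3 has {green} → yellow.
Cell (r3,c1): row 3 has {blue,green}; column 1 has {red,blue,green} → yellow.
Cell (r3,c3): row 3 has {blue,green,yellow}; column 3 has {green,yellow} → red.
Cell (r4,c3): row 4 has {red,green}; column 3 has {red,green,yellow} → blue.
Cell (r4,c4): row 4 has {red,blue,green}; column 4 has {red,blue,green} → yellow.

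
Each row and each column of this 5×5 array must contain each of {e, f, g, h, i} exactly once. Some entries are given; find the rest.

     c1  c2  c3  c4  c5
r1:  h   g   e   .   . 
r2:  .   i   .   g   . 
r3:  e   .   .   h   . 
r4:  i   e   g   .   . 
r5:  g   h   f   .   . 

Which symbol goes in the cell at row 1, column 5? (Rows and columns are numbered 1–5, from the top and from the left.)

f

Cell (r2,c1): row 2 has {g,i}; column 1 has {e,g,h,i} → f.
Cell (r2,c3): row 2 has {f,g,i}; column 3 has {e,f,g} → h.
Cell (r2,c5): row 2 has {f,g,h,i}; column 5 is empty so far → e.
Cell (r3,c2): row 3 has {e,h}; column 2 has {e,g,h,i} → f.
Cell (r3,c3): row 3 has {e,f,h}; column 3 has {e,f,g,h} → i.
Cell (r3,c5): row 3 has {e,f,h,i}; column 5 has {e} → g.
Cell (r4,c4): row 4 has {e,g,i}; column 4 has {g,h} → f.
Cell (r4,c5): row 4 has {e,f,g,i}; column 5 has {e,g} → h.
Cell (r5,c5): row 5 has {f,g,h}; column 5 has {e,g,h} → i.
Cell (r1,c4): row 1 has {e,g,h}; column 4 has {f,g,h} → i.
Cell (r1,c5): row 1 has {e,g,h,i}; column 5 has {e,g,h,i} → f.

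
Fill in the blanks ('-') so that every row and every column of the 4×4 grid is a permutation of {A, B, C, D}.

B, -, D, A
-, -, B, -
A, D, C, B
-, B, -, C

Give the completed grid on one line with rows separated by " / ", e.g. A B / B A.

row 1 has {A,B,D}; column 2 has {B,D} — only C is left for (r1,c2).
row 2 has {B}; column 2 has {B,C,D} — only A is left for (r2,c2).
row 2 has {A,B}; column 4 has {A,B,C} — only D is left for (r2,c4).
row 4 has {B,C}; column 1 has {A,B} — only D is left for (r4,c1).
row 4 has {B,C,D}; column 3 has {B,C,D} — only A is left for (r4,c3).
row 2 has {A,B,D}; column 1 has {A,B,D} — only C is left for (r2,c1).

B C D A / C A B D / A D C B / D B A C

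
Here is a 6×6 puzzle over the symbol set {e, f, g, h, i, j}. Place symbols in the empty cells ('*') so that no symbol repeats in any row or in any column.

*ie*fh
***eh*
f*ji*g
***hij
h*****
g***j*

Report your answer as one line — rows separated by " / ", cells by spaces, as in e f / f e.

(r1,c1) = j
(r1,c4) = g
(r2,c1) = i
(r2,c6) = f
(r3,c5) = e
(r4,c1) = e
(r5,c5) = g
(r6,c4) = f
(r2,c3) = g
(r3,c2) = h
(r4,c3) = f
(r5,c3) = i
(r5,c4) = j
(r5,c6) = e
(r6,c2) = e
(r6,c3) = h
(r6,c6) = i
(r2,c2) = j
(r4,c2) = g
(r5,c2) = f

j i e g f h / i j g e h f / f h j i e g / e g f h i j / h f i j g e / g e h f j i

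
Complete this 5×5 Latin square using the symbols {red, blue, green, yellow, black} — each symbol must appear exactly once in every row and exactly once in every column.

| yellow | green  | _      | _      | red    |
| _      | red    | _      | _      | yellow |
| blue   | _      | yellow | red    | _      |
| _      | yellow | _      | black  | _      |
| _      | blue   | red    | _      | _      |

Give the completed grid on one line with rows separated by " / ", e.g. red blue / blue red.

yellow green black blue red / black red blue green yellow / blue black yellow red green / red yellow green black blue / green blue red yellow black

(r1,c4): row 1 has {red,green,yellow}; column 4 has {red,black}, so it must be blue.
(r2,c4): row 2 has {red,yellow}; column 4 has {red,blue,black}, so it must be green.
(r3,c2): row 3 has {red,blue,yellow}; column 2 has {red,blue,green,yellow}, so it must be black.
(r3,c5): row 3 has {red,blue,yellow,black}; column 5 has {red,yellow}, so it must be green.
(r4,c5): row 4 has {yellow,black}; column 5 has {red,green,yellow}, so it must be blue.
(r5,c4): row 5 has {red,blue}; column 4 has {red,blue,green,black}, so it must be yellow.
(r5,c5): row 5 has {red,blue,yellow}; column 5 has {red,blue,green,yellow}, so it must be black.
(r1,c3): row 1 has {red,blue,green,yellow}; column 3 has {red,yellow}, so it must be black.
(r2,c1): row 2 has {red,green,yellow}; column 1 has {blue,yellow}, so it must be black.
(r2,c3): row 2 has {red,green,yellow,black}; column 3 has {red,yellow,black}, so it must be blue.
(r4,c3): row 4 has {blue,yellow,black}; column 3 has {red,blue,yellow,black}, so it must be green.
(r5,c1): row 5 has {red,blue,yellow,black}; column 1 has {blue,yellow,black}, so it must be green.
(r4,c1): row 4 has {blue,green,yellow,black}; column 1 has {blue,green,yellow,black}, so it must be red.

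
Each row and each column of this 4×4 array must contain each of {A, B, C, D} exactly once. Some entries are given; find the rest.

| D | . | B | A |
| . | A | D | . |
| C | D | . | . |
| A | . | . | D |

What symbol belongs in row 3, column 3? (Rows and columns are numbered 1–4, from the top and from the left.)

(r1,c2) = C
(r2,c1) = B
(r2,c4) = C
(r3,c3) = A

A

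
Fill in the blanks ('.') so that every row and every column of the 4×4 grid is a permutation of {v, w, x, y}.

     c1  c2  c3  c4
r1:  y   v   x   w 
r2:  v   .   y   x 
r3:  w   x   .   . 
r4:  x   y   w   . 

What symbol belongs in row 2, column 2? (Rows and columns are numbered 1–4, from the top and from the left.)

(r2,c2) = w

w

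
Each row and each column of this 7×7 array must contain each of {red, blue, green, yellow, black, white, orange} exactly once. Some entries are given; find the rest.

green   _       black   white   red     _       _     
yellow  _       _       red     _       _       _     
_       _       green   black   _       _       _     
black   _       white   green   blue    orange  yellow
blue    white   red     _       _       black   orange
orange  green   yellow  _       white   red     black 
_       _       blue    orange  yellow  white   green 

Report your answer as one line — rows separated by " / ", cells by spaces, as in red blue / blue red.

(r1,c7) = blue
(r2,c3) = orange
(r2,c7) = white
(r3,c5) = orange
(r3,c7) = red
(r4,c2) = red
(r5,c4) = yellow
(r5,c5) = green
(r6,c4) = blue
(r7,c1) = red
(r7,c2) = black
(r1,c6) = yellow
(r2,c2) = blue
(r2,c5) = black
(r2,c6) = green
(r3,c1) = white
(r3,c2) = yellow
(r3,c6) = blue
(r1,c2) = orange

green orange black white red yellow blue / yellow blue orange red black green white / white yellow green black orange blue red / black red white green blue orange yellow / blue white red yellow green black orange / orange green yellow blue white red black / red black blue orange yellow white green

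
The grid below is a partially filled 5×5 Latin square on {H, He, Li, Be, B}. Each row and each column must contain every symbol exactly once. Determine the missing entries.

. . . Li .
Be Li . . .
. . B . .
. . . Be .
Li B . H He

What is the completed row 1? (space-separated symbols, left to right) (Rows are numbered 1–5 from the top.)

B He H Li Be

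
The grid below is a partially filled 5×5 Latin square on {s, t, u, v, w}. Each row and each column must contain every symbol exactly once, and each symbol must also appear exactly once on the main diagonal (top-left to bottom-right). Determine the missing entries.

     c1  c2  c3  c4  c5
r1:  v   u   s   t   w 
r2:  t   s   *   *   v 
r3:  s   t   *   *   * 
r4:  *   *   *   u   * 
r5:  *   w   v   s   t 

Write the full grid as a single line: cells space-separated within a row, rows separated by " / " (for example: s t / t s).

v u s t w / t s u w v / s t w v u / w v t u s / u w v s t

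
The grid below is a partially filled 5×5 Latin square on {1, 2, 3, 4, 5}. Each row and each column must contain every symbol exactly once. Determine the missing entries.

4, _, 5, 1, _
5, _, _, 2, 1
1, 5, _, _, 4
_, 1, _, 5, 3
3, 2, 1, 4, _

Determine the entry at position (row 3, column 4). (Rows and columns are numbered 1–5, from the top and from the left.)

At row 1, column 2: row 1 has {1,4,5}; column 2 has {1,2,5}; that leaves 3.
At row 1, column 5: row 1 has {1,3,4,5}; column 5 has {1,3,4}; that leaves 2.
At row 2, column 2: row 2 has {1,2,5}; column 2 has {1,2,3,5}; that leaves 4.
At row 2, column 3: row 2 has {1,2,4,5}; column 3 has {1,5}; that leaves 3.
At row 3, column 3: row 3 has {1,4,5}; column 3 has {1,3,5}; that leaves 2.
At row 3, column 4: row 3 has {1,2,4,5}; column 4 has {1,2,4,5}; that leaves 3.

3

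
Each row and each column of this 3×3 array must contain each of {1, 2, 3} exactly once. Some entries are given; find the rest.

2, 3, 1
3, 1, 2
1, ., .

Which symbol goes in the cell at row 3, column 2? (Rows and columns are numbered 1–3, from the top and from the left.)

Cell (r3,c2): row 3 has {1}; column 2 has {1,3} → 2.

2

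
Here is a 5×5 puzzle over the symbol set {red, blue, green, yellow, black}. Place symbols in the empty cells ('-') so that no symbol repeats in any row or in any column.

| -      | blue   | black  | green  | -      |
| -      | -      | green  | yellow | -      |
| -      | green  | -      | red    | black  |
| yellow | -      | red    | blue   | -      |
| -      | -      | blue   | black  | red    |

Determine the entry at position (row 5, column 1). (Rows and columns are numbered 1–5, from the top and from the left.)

green

(r1,c1) = red
(r1,c5) = yellow
(r2,c5) = blue
(r3,c1) = blue
(r3,c3) = yellow
(r4,c2) = black
(r4,c5) = green
(r5,c1) = green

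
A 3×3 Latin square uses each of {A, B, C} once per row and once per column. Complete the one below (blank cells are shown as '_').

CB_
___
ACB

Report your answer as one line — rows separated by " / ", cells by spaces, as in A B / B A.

C B A / B A C / A C B

(r1,c3) = A
(r2,c1) = B
(r2,c2) = A
(r2,c3) = C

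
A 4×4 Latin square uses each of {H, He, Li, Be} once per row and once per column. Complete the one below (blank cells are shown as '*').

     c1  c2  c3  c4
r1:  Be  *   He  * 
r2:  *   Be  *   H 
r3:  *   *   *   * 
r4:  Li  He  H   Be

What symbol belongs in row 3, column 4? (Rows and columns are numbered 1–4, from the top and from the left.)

He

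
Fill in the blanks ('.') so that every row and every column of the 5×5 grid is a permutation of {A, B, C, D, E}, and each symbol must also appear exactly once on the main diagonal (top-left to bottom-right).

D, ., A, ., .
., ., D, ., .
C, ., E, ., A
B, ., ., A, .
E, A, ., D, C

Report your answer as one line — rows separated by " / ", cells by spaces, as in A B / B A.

D C A E B / A B D C E / C D E B A / B E C A D / E A B D C

(r2,c1) = A
(r2,c2) = B
(r2,c5) = E
(r3,c2) = D
(r3,c4) = B
(r4,c3) = C
(r4,c5) = D
(r5,c3) = B
(r1,c5) = B
(r2,c4) = C
(r4,c2) = E
(r1,c2) = C
(r1,c4) = E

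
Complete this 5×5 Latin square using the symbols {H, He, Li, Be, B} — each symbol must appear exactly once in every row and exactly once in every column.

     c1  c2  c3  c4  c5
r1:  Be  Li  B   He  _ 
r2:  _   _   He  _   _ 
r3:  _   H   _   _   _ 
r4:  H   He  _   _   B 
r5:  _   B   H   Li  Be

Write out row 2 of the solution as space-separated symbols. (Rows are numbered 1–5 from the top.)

B Be He H Li

(r1,c5): row 1 has {He,Li,Be,B}; column 5 has {Be,B}, so it must be H.
(r2,c2): row 2 has {He}; column 2 has {H,He,Li,B}, so it must be Be.
(r2,c5): row 2 has {He,Be}; column 5 has {H,Be,B}, so it must be Li.
(r3,c5): row 3 has {H}; column 5 has {H,Li,Be,B}, so it must be He.
(r4,c4): row 4 has {H,He,B}; column 4 has {He,Li}, so it must be Be.
(r5,c1): row 5 has {H,Li,Be,B}; column 1 has {H,Be}, so it must be He.
(r2,c1): row 2 has {He,Li,Be}; column 1 has {H,He,Be}, so it must be B.
(r2,c4): row 2 has {He,Li,Be,B}; column 4 has {He,Li,Be}, so it must be H.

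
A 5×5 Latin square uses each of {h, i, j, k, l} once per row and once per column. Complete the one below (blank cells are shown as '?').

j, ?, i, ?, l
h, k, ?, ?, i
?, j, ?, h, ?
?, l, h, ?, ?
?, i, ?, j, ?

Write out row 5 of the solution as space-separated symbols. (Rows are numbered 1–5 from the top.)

l i k j h

(r1,c2) = h
(r1,c4) = k
(r2,c4) = l
(r3,c5) = k
(r4,c4) = i
(r4,c5) = j
(r5,c5) = h
(r2,c3) = j
(r3,c3) = l
(r4,c1) = k
(r5,c1) = l
(r5,c3) = k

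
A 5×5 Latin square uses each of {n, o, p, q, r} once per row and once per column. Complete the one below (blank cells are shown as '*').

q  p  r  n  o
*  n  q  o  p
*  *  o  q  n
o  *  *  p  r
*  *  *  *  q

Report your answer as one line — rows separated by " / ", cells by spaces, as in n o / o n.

(r2,c1) = r
(r3,c1) = p
(r3,c2) = r
(r4,c2) = q
(r4,c3) = n
(r5,c1) = n
(r5,c2) = o
(r5,c3) = p
(r5,c4) = r

q p r n o / r n q o p / p r o q n / o q n p r / n o p r q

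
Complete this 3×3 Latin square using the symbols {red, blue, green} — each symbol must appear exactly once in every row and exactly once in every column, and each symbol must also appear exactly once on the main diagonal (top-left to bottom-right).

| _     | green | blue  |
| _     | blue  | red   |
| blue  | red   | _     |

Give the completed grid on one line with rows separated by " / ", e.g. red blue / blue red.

red green blue / green blue red / blue red green

(r1,c1): row 1 has {blue,green}; column 1 has {blue}; the diagonal has {blue}, so it must be red.
(r2,c1): row 2 has {red,blue}; column 1 has {red,blue}, so it must be green.
(r3,c3): row 3 has {red,blue}; column 3 has {red,blue}; the diagonal has {red,blue}, so it must be green.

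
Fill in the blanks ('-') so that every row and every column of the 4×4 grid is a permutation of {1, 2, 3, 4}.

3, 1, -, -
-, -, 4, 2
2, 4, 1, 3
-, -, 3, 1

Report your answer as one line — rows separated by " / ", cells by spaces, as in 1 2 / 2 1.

3 1 2 4 / 1 3 4 2 / 2 4 1 3 / 4 2 3 1

row 1 has {1,3}; column 3 has {1,3,4} — only 2 is left for (r1,c3).
row 1 has {1,2,3}; column 4 has {1,2,3} — only 4 is left for (r1,c4).
row 2 has {2,4}; column 1 has {2,3} — only 1 is left for (r2,c1).
row 2 has {1,2,4}; column 2 has {1,4} — only 3 is left for (r2,c2).
row 4 has {1,3}; column 1 has {1,2,3} — only 4 is left for (r4,c1).
row 4 has {1,3,4}; column 2 has {1,3,4} — only 2 is left for (r4,c2).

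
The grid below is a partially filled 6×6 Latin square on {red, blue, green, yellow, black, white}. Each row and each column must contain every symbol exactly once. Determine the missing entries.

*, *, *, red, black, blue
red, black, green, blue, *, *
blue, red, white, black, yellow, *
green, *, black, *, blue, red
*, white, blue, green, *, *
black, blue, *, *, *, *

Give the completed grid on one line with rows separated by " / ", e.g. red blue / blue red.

white green yellow red black blue / red black green blue white yellow / blue red white black yellow green / green yellow black white blue red / yellow white blue green red black / black blue red yellow green white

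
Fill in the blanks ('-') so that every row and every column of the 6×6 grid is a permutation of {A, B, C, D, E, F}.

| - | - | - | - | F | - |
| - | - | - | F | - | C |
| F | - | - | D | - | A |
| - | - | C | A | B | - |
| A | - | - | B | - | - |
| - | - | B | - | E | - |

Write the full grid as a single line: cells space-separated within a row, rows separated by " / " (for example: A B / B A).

(r3,c3) = E
(r3,c5) = C
(r5,c5) = D
(r6,c4) = C
(r1,c4) = E
(r2,c5) = A
(r3,c2) = B
(r5,c3) = F
(r5,c6) = E
(r6,c1) = D
(r6,c6) = F
(r2,c3) = D
(r4,c1) = E
(r4,c6) = D
(r5,c2) = C
(r6,c2) = A
(r1,c2) = D
(r1,c3) = A
(r1,c6) = B
(r2,c1) = B
(r2,c2) = E
(r4,c2) = F
(r1,c1) = C

C D A E F B / B E D F A C / F B E D C A / E F C A B D / A C F B D E / D A B C E F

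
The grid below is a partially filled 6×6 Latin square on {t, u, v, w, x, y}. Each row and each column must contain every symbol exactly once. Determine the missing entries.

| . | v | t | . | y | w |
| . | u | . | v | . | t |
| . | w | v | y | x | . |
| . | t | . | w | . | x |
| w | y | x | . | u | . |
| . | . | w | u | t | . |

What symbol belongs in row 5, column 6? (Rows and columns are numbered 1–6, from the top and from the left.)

v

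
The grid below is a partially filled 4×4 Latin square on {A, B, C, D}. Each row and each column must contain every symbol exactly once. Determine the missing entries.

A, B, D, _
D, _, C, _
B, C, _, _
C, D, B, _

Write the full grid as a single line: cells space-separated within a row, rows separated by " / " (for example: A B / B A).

Cell (r1,c4): row 1 has {A,B,D}; column 4 is empty so far → C.
Cell (r2,c2): row 2 has {C,D}; column 2 has {B,C,D} → A.
Cell (r2,c4): row 2 has {A,C,D}; column 4 has {C} → B.
Cell (r3,c3): row 3 has {B,C}; column 3 has {B,C,D} → A.
Cell (r3,c4): row 3 has {A,B,C}; column 4 has {B,C} → D.
Cell (r4,c4): row 4 has {B,C,D}; column 4 has {B,C,D} → A.

A B D C / D A C B / B C A D / C D B A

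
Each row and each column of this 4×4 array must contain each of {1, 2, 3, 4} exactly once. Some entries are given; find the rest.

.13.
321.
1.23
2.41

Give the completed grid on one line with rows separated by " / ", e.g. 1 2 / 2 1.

At row 1, column 1: row 1 has {1,3}; column 1 has {1,2,3}; that leaves 4.
At row 1, column 4: row 1 has {1,3,4}; column 4 has {1,3}; that leaves 2.
At row 2, column 4: row 2 has {1,2,3}; column 4 has {1,2,3}; that leaves 4.
At row 3, column 2: row 3 has {1,2,3}; column 2 has {1,2}; that leaves 4.
At row 4, column 2: row 4 has {1,2,4}; column 2 has {1,2,4}; that leaves 3.

4 1 3 2 / 3 2 1 4 / 1 4 2 3 / 2 3 4 1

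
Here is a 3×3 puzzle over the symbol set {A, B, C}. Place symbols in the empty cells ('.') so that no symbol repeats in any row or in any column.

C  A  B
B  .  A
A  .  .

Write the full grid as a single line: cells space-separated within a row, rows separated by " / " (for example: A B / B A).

C A B / B C A / A B C

(r2,c2) = C
(r3,c2) = B
(r3,c3) = C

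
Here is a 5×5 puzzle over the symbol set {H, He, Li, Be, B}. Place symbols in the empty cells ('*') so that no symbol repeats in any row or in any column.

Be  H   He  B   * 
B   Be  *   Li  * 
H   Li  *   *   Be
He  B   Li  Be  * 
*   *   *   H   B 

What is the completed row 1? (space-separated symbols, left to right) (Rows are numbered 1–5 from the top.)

row 1 has {H,He,Be,B}; column 5 has {Be,B} — only Li is left for (r1,c5).

Be H He B Li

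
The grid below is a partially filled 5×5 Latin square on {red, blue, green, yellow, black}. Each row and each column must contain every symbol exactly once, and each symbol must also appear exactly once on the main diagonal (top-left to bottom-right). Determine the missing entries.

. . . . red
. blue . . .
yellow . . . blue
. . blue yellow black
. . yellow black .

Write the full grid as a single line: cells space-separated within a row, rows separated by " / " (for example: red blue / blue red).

black yellow green blue red / green blue black red yellow / yellow black red green blue / red green blue yellow black / blue red yellow black green

Cell (r5,c5): row 5 has {yellow,black}; column 5 has {red,blue,black}; the diagonal has {blue,yellow} → green.
Cell (r1,c1): row 1 has {red}; column 1 has {yellow}; the diagonal has {blue,green,yellow} → black.
Cell (r1,c3): row 1 has {red,black}; column 3 has {blue,yellow} → green.
Cell (r1,c4): row 1 has {red,green,black}; column 4 has {yellow,black} → blue.
Cell (r2,c5): row 2 has {blue}; column 5 has {red,blue,green,black} → yellow.
Cell (r3,c3): row 3 has {blue,yellow}; column 3 has {blue,green,yellow}; the diagonal has {blue,green,yellow,black} → red.
Cell (r3,c4): row 3 has {red,blue,yellow}; column 4 has {blue,yellow,black} → green.
Cell (r5,c2): row 5 has {green,yellow,black}; column 2 has {blue} → red.
Cell (r1,c2): row 1 has {red,blue,green,black}; column 2 has {red,blue} → yellow.
Cell (r2,c3): row 2 has {blue,yellow}; column 3 has {red,blue,green,yellow} → black.
Cell (r2,c4): row 2 has {blue,yellow,black}; column 4 has {blue,green,yellow,black} → red.
Cell (r3,c2): row 3 has {red,blue,green,yellow}; column 2 has {red,blue,yellow} → black.
Cell (r4,c2): row 4 has {blue,yellow,black}; column 2 has {red,blue,yellow,black} → green.
Cell (r5,c1): row 5 has {red,green,yellow,black}; column 1 has {yellow,black} → blue.
Cell (r2,c1): row 2 has {red,blue,yellow,black}; column 1 has {blue,yellow,black} → green.
Cell (r4,c1): row 4 has {blue,green,yellow,black}; column 1 has {blue,green,yellow,black} → red.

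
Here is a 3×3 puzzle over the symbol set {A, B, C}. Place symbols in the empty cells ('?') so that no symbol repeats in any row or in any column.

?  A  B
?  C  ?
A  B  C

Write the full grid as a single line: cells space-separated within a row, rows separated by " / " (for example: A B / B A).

(r1,c1) = C
(r2,c1) = B
(r2,c3) = A

C A B / B C A / A B C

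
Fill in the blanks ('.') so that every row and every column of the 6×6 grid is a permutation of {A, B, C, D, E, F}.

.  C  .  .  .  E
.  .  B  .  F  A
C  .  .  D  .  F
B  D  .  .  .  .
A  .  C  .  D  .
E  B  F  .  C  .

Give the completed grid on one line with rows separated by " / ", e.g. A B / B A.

F C D B A E / D E B C F A / C A E D B F / B D A F E C / A F C E D B / E B F A C D

(r2,c1) = D
(r2,c2) = E
(r2,c4) = C
(r3,c2) = A
(r3,c3) = E
(r3,c5) = B
(r4,c3) = A
(r4,c5) = E
(r4,c6) = C
(r5,c2) = F
(r5,c6) = B
(r6,c4) = A
(r6,c6) = D
(r1,c1) = F
(r1,c3) = D
(r1,c4) = B
(r1,c5) = A
(r4,c4) = F
(r5,c4) = E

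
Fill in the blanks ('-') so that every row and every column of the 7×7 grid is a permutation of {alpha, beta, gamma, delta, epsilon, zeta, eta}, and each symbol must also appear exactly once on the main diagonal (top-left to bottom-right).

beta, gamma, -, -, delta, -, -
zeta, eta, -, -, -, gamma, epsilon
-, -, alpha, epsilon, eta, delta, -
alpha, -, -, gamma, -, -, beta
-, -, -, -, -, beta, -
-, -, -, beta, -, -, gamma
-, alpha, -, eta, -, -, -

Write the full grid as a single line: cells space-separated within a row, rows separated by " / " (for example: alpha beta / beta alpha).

beta gamma epsilon zeta delta alpha eta / zeta eta delta alpha beta gamma epsilon / gamma beta alpha epsilon eta delta zeta / alpha delta zeta gamma epsilon eta beta / eta epsilon gamma delta zeta beta alpha / delta zeta eta beta alpha epsilon gamma / epsilon alpha beta eta gamma zeta delta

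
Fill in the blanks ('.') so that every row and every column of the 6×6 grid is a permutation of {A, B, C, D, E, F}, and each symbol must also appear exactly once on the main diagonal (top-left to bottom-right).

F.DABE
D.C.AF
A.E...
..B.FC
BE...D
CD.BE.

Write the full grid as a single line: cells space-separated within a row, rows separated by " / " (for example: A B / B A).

(r1,c2): row 1 has {A,B,D,E,F}; column 2 has {D,E}, so it must be C.
(r2,c2): row 2 has {A,C,D,F}; column 2 has {C,D,E}; the diagonal has {E,F}, so it must be B.
(r2,c4): row 2 has {A,B,C,D,F}; column 4 has {A,B}, so it must be E.
(r3,c2): row 3 has {A,E}; column 2 has {B,C,D,E}, so it must be F.
(r3,c6): row 3 has {A,E,F}; column 6 has {C,D,E,F}, so it must be B.
(r4,c1): row 4 has {B,C,F}; column 1 has {A,B,C,D,F}, so it must be E.
(r4,c2): row 4 has {B,C,E,F}; column 2 has {B,C,D,E,F}, so it must be A.
(r4,c4): row 4 has {A,B,C,E,F}; column 4 has {A,B,E}; the diagonal has {B,E,F}, so it must be D.
(r5,c5): row 5 has {B,D,E}; column 5 has {A,B,E,F}; the diagonal has {B,D,E,F}, so it must be C.
(r6,c6): row 6 has {B,C,D,E}; column 6 has {B,C,D,E,F}; the diagonal has {B,C,D,E,F}, so it must be A.
(r3,c4): row 3 has {A,B,E,F}; column 4 has {A,B,D,E}, so it must be C.
(r3,c5): row 3 has {A,B,C,E,F}; column 5 has {A,B,C,E,F}, so it must be D.
(r5,c4): row 5 has {B,C,D,E}; column 4 has {A,B,C,D,E}, so it must be F.
(r6,c3): row 6 has {A,B,C,D,E}; column 3 has {B,C,D,E}, so it must be F.
(r5,c3): row 5 has {B,C,D,E,F}; column 3 has {B,C,D,E,F}, so it must be A.

F C D A B E / D B C E A F / A F E C D B / E A B D F C / B E A F C D / C D F B E A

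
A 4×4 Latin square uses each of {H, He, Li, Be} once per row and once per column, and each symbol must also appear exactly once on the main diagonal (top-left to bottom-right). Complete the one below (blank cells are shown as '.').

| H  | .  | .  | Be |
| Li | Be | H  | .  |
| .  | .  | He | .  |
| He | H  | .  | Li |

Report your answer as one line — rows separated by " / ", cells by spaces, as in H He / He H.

Cell (r1,c3): row 1 has {H,Be}; column 3 has {H,He} → Li.
Cell (r2,c4): row 2 has {H,Li,Be}; column 4 has {Li,Be} → He.
Cell (r3,c1): row 3 has {He}; column 1 has {H,He,Li} → Be.
Cell (r3,c2): row 3 has {He,Be}; column 2 has {H,Be} → Li.
Cell (r3,c4): row 3 has {He,Li,Be}; column 4 has {He,Li,Be} → H.
Cell (r4,c3): row 4 has {H,He,Li}; column 3 has {H,He,Li} → Be.
Cell (r1,c2): row 1 has {H,Li,Be}; column 2 has {H,Li,Be} → He.

H He Li Be / Li Be H He / Be Li He H / He H Be Li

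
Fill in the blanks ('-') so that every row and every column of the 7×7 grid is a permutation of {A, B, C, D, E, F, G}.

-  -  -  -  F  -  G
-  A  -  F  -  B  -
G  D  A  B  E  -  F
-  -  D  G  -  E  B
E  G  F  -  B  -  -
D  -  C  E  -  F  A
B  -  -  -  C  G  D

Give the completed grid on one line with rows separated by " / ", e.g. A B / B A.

A E B C F D G / C A G F D B E / G D A B E C F / F C D G A E B / E G F D B A C / D B C E G F A / B F E A C G D

At row 2, column 1: row 2 has {A,B,F}; column 1 has {B,D,E,G}; that leaves C.
At row 2, column 7: row 2 has {A,B,C,F}; column 7 has {A,B,D,F,G}; that leaves E.
At row 3, column 6: row 3 has {A,B,D,E,F,G}; column 6 has {B,E,F,G}; that leaves C.
At row 4, column 5: row 4 has {B,D,E,G}; column 5 has {B,C,E,F}; that leaves A.
At row 5, column 7: row 5 has {B,E,F,G}; column 7 has {A,B,D,E,F,G}; that leaves C.
At row 6, column 2: row 6 has {A,C,D,E,F}; column 2 has {A,D,G}; that leaves B.
At row 6, column 5: row 6 has {A,B,C,D,E,F}; column 5 has {A,B,C,E,F}; that leaves G.
At row 7, column 3: row 7 has {B,C,D,G}; column 3 has {A,C,D,F}; that leaves E.
At row 7, column 4: row 7 has {B,C,D,E,G}; column 4 has {B,E,F,G}; that leaves A.
At row 1, column 1: row 1 has {F,G}; column 1 has {B,C,D,E,G}; that leaves A.
At row 1, column 3: row 1 has {A,F,G}; column 3 has {A,C,D,E,F}; that leaves B.
At row 1, column 6: row 1 has {A,B,F,G}; column 6 has {B,C,E,F,G}; that leaves D.
At row 2, column 3: row 2 has {A,B,C,E,F}; column 3 has {A,B,C,D,E,F}; that leaves G.
At row 2, column 5: row 2 has {A,B,C,E,F,G}; column 5 has {A,B,C,E,F,G}; that leaves D.
At row 4, column 1: row 4 has {A,B,D,E,G}; column 1 has {A,B,C,D,E,G}; that leaves F.
At row 4, column 2: row 4 has {A,B,D,E,F,G}; column 2 has {A,B,D,G}; that leaves C.
At row 5, column 4: row 5 has {B,C,E,F,G}; column 4 has {A,B,E,F,G}; that leaves D.
At row 5, column 6: row 5 has {B,C,D,E,F,G}; column 6 has {B,C,D,E,F,G}; that leaves A.
At row 7, column 2: row 7 has {A,B,C,D,E,G}; column 2 has {A,B,C,D,G}; that leaves F.
At row 1, column 2: row 1 has {A,B,D,F,G}; column 2 has {A,B,C,D,F,G}; that leaves E.
At row 1, column 4: row 1 has {A,B,D,E,F,G}; column 4 has {A,B,D,E,F,G}; that leaves C.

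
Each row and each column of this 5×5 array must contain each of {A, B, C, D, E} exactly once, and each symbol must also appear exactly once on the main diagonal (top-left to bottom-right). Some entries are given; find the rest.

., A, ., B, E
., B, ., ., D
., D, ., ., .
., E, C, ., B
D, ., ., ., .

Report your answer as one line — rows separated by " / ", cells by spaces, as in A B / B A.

C A D B E / E B A C D / B D E A C / A E C D B / D C B E A

row 1 has {A,B,E}; column 1 has {D}; the diagonal has {B} — only C is left for (r1,c1).
row 1 has {A,B,C,E}; column 3 has {C} — only D is left for (r1,c3).
row 4 has {B,C,E}; column 1 has {C,D} — only A is left for (r4,c1).
row 4 has {A,B,C,E}; column 4 has {B}; the diagonal has {B,C} — only D is left for (r4,c4).
row 5 has {D}; column 2 has {A,B,D,E} — only C is left for (r5,c2).
row 5 has {C,D}; column 5 has {B,D,E}; the diagonal has {B,C,D} — only A is left for (r5,c5).
row 2 has {B,D}; column 1 has {A,C,D} — only E is left for (r2,c1).
row 2 has {B,D,E}; column 3 has {C,D} — only A is left for (r2,c3).
row 2 has {A,B,D,E}; column 4 has {B,D} — only C is left for (r2,c4).
row 3 has {D}; column 1 has {A,C,D,E} — only B is left for (r3,c1).
row 3 has {B,D}; column 3 has {A,C,D}; the diagonal has {A,B,C,D} — only E is left for (r3,c3).
row 3 has {B,D,E}; column 4 has {B,C,D} — only A is left for (r3,c4).
row 3 has {A,B,D,E}; column 5 has {A,B,D,E} — only C is left for (r3,c5).
row 5 has {A,C,D}; column 3 has {A,C,D,E} — only B is left for (r5,c3).
row 5 has {A,B,C,D}; column 4 has {A,B,C,D} — only E is left for (r5,c4).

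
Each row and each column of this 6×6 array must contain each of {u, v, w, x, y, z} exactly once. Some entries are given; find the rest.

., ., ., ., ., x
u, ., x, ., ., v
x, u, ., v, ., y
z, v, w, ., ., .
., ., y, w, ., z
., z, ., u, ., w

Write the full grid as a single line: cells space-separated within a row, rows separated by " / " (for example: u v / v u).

(r3,c3): row 3 has {u,v,x,y}; column 3 has {w,x,y}, so it must be z.
(r3,c5): row 3 has {u,v,x,y,z}; column 5 is empty so far, so it must be w.
(r4,c6): row 4 has {v,w,z}; column 6 has {v,w,x,y,z}, so it must be u.
(r5,c1): row 5 has {w,y,z}; column 1 has {u,x,z}, so it must be v.
(r5,c2): row 5 has {v,w,y,z}; column 2 has {u,v,z}, so it must be x.
(r5,c5): row 5 has {v,w,x,y,z}; column 5 has {w}, so it must be u.
(r6,c1): row 6 has {u,w,z}; column 1 has {u,v,x,z}, so it must be y.
(r6,c3): row 6 has {u,w,y,z}; column 3 has {w,x,y,z}, so it must be v.
(r6,c5): row 6 has {u,v,w,y,z}; column 5 has {u,w}, so it must be x.
(r1,c1): row 1 has {x}; column 1 has {u,v,x,y,z}, so it must be w.
(r1,c2): row 1 has {w,x}; column 2 has {u,v,x,z}, so it must be y.
(r1,c3): row 1 has {w,x,y}; column 3 has {v,w,x,y,z}, so it must be u.
(r1,c4): row 1 has {u,w,x,y}; column 4 has {u,v,w}, so it must be z.
(r1,c5): row 1 has {u,w,x,y,z}; column 5 has {u,w,x}, so it must be v.
(r2,c2): row 2 has {u,v,x}; column 2 has {u,v,x,y,z}, so it must be w.
(r2,c4): row 2 has {u,v,w,x}; column 4 has {u,v,w,z}, so it must be y.
(r2,c5): row 2 has {u,v,w,x,y}; column 5 has {u,v,w,x}, so it must be z.
(r4,c4): row 4 has {u,v,w,z}; column 4 has {u,v,w,y,z}, so it must be x.
(r4,c5): row 4 has {u,v,w,x,z}; column 5 has {u,v,w,x,z}, so it must be y.

w y u z v x / u w x y z v / x u z v w y / z v w x y u / v x y w u z / y z v u x w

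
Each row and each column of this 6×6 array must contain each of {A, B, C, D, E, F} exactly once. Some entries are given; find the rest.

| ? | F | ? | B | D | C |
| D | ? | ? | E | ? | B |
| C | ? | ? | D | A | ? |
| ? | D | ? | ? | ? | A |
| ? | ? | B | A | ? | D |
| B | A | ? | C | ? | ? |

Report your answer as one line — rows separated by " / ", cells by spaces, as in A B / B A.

Cell (r2,c2): row 2 has {B,D,E}; column 2 has {A,D,F} → C.
Cell (r2,c5): row 2 has {B,C,D,E}; column 5 has {A,D} → F.
Cell (r4,c4): row 4 has {A,D}; column 4 has {A,B,C,D,E} → F.
Cell (r5,c2): row 5 has {A,B,D}; column 2 has {A,C,D,F} → E.
Cell (r5,c5): row 5 has {A,B,D,E}; column 5 has {A,D,F} → C.
Cell (r6,c5): row 6 has {A,B,C}; column 5 has {A,C,D,F} → E.
Cell (r6,c6): row 6 has {A,B,C,E}; column 6 has {A,B,C,D} → F.
Cell (r2,c3): row 2 has {B,C,D,E,F}; column 3 has {B} → A.
Cell (r3,c2): row 3 has {A,C,D}; column 2 has {A,C,D,E,F} → B.
Cell (r3,c6): row 3 has {A,B,C,D}; column 6 has {A,B,C,D,F} → E.
Cell (r4,c1): row 4 has {A,D,F}; column 1 has {B,C,D} → E.
Cell (r4,c3): row 4 has {A,D,E,F}; column 3 has {A,B} → C.
Cell (r4,c5): row 4 has {A,C,D,E,F}; column 5 has {A,C,D,E,F} → B.
Cell (r5,c1): row 5 has {A,B,C,D,E}; column 1 has {B,C,D,E} → F.
Cell (r6,c3): row 6 has {A,B,C,E,F}; column 3 has {A,B,C} → D.
Cell (r1,c1): row 1 has {B,C,D,F}; column 1 has {B,C,D,E,F} → A.
Cell (r1,c3): row 1 has {A,B,C,D,F}; column 3 has {A,B,C,D} → E.
Cell (r3,c3): row 3 has {A,B,C,D,E}; column 3 has {A,B,C,D,E} → F.

A F E B D C / D C A E F B / C B F D A E / E D C F B A / F E B A C D / B A D C E F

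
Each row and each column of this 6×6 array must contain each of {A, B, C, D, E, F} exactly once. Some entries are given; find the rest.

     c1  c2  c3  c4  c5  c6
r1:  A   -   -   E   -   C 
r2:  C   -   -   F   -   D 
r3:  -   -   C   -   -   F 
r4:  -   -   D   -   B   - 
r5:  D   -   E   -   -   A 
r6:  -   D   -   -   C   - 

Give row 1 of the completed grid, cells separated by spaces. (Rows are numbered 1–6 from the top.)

A F B E D C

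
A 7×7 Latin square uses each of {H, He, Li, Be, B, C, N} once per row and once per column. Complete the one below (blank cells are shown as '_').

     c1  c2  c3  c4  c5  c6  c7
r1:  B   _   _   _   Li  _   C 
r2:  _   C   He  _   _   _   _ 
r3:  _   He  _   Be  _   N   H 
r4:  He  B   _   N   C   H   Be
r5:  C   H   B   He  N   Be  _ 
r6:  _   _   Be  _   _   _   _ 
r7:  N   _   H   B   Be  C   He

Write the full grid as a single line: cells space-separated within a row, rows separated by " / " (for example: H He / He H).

At row 1, column 3: row 1 has {Li,B,C}; column 3 has {H,He,Be,B}; that leaves N.
At row 1, column 4: row 1 has {Li,B,C,N}; column 4 has {He,Be,B,N}; that leaves H.
At row 1, column 6: row 1 has {H,Li,B,C,N}; column 6 has {H,Be,C,N}; that leaves He.
At row 2, column 4: row 2 has {He,C}; column 4 has {H,He,Be,B,N}; that leaves Li.
At row 2, column 6: row 2 has {He,Li,C}; column 6 has {H,He,Be,C,N}; that leaves B.
At row 2, column 7: row 2 has {He,Li,B,C}; column 7 has {H,He,Be,C}; that leaves N.
At row 3, column 1: row 3 has {H,He,Be,N}; column 1 has {He,B,C,N}; that leaves Li.
At row 3, column 3: row 3 has {H,He,Li,Be,N}; column 3 has {H,He,Be,B,N}; that leaves C.
At row 3, column 5: row 3 has {H,He,Li,Be,C,N}; column 5 has {Li,Be,C,N}; that leaves B.
At row 4, column 3: row 4 has {H,He,Be,B,C,N}; column 3 has {H,He,Be,B,C,N}; that leaves Li.
At row 5, column 7: row 5 has {H,He,Be,B,C,N}; column 7 has {H,He,Be,C,N}; that leaves Li.
At row 6, column 1: row 6 has {Be}; column 1 has {He,Li,B,C,N}; that leaves H.
At row 6, column 4: row 6 has {H,Be}; column 4 has {H,He,Li,Be,B,N}; that leaves C.
At row 6, column 5: row 6 has {H,Be,C}; column 5 has {Li,Be,B,C,N}; that leaves He.
At row 6, column 6: row 6 has {H,He,Be,C}; column 6 has {H,He,Be,B,C,N}; that leaves Li.
At row 6, column 7: row 6 has {H,He,Li,Be,C}; column 7 has {H,He,Li,Be,C,N}; that leaves B.
At row 7, column 2: row 7 has {H,He,Be,B,C,N}; column 2 has {H,He,B,C}; that leaves Li.
At row 1, column 2: row 1 has {H,He,Li,B,C,N}; column 2 has {H,He,Li,B,C}; that leaves Be.
At row 2, column 1: row 2 has {He,Li,B,C,N}; column 1 has {H,He,Li,B,C,N}; that leaves Be.
At row 2, column 5: row 2 has {He,Li,Be,B,C,N}; column 5 has {He,Li,Be,B,C,N}; that leaves H.
At row 6, column 2: row 6 has {H,He,Li,Be,B,C}; column 2 has {H,He,Li,Be,B,C}; that leaves N.

B Be N H Li He C / Be C He Li H B N / Li He C Be B N H / He B Li N C H Be / C H B He N Be Li / H N Be C He Li B / N Li H B Be C He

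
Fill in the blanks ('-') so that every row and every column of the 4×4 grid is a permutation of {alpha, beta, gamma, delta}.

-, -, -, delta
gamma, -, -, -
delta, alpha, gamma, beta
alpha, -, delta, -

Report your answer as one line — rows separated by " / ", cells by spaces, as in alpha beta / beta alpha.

(r1,c1) = beta
(r1,c2) = gamma
(r1,c3) = alpha
(r2,c3) = beta
(r2,c4) = alpha
(r4,c2) = beta
(r4,c4) = gamma
(r2,c2) = delta

beta gamma alpha delta / gamma delta beta alpha / delta alpha gamma beta / alpha beta delta gamma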